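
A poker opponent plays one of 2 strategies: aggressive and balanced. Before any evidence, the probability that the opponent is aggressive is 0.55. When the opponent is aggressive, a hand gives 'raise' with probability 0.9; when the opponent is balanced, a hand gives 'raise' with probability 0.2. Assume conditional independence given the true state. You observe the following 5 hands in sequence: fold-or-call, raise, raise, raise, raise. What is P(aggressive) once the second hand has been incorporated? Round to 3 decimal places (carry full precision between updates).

0.407

After 'fold-or-call': P(aggressive) = 0.1·0.5500 / (0.1·0.5500 + 0.8·0.4500) ≈ 0.1325
After 'raise': P(aggressive) = 0.9·0.1325 / (0.9·0.1325 + 0.2·0.8675) ≈ 0.4074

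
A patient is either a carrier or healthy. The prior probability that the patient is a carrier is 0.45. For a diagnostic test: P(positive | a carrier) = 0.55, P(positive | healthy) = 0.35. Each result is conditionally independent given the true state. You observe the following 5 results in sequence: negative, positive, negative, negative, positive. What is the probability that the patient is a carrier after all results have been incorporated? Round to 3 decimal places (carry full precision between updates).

After 'negative': P(carrier) = 0.45·0.4500 / (0.45·0.4500 + 0.65·0.5500) ≈ 0.3616
After 'positive': P(carrier) = 0.55·0.3616 / (0.55·0.3616 + 0.35·0.6384) ≈ 0.4709
After 'negative': P(carrier) = 0.45·0.4709 / (0.45·0.4709 + 0.65·0.5291) ≈ 0.3813
After 'negative': P(carrier) = 0.45·0.3813 / (0.45·0.3813 + 0.65·0.6187) ≈ 0.2990
After 'positive': P(carrier) = 0.55·0.2990 / (0.55·0.2990 + 0.35·0.7010) ≈ 0.4013

0.401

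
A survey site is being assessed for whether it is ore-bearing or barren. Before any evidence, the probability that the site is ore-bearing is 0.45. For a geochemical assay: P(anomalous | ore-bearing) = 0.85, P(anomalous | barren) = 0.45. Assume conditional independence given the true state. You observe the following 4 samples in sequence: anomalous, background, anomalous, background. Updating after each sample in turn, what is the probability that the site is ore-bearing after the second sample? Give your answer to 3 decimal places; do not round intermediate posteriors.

After 'anomalous': P(ore) = 0.85·0.4500 / (0.85·0.4500 + 0.45·0.5500) ≈ 0.6071
After 'background': P(ore) = 0.15·0.6071 / (0.15·0.6071 + 0.55·0.3929) ≈ 0.2965

0.297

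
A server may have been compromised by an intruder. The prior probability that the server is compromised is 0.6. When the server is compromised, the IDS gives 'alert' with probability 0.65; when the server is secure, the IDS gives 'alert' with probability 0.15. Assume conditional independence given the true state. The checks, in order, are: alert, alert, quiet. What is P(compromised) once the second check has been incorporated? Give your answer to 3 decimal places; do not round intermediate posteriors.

After 'alert': P(compromised) = 0.65·0.6000 / (0.65·0.6000 + 0.15·0.4000) ≈ 0.8667
After 'alert': P(compromised) = 0.65·0.8667 / (0.65·0.8667 + 0.15·0.1333) ≈ 0.9657

0.966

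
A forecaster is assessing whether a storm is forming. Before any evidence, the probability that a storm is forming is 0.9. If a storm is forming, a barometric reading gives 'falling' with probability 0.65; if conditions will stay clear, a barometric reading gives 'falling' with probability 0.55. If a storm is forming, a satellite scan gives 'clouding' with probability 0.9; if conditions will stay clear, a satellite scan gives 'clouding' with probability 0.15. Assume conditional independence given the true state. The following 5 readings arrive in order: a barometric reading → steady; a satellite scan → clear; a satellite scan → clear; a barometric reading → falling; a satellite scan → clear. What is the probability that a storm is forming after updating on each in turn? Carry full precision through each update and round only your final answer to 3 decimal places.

0.013

Apply Bayes' rule sequentially, carrying P(storm) forward.
After a barometric reading='steady': P(storm) = 0.35·0.9000 / (0.35·0.9000 + 0.45·0.1000) ≈ 0.8750
After a satellite scan='clear': P(storm) = 0.1·0.8750 / (0.1·0.8750 + 0.85·0.1250) ≈ 0.4516
After a satellite scan='clear': P(storm) = 0.1·0.4516 / (0.1·0.4516 + 0.85·0.5484) ≈ 0.0883
After a barometric reading='falling': P(storm) = 0.65·0.0883 / (0.65·0.0883 + 0.55·0.9117) ≈ 0.1027
After a satellite scan='clear': P(storm) = 0.1·0.1027 / (0.1·0.1027 + 0.85·0.8973) ≈ 0.0133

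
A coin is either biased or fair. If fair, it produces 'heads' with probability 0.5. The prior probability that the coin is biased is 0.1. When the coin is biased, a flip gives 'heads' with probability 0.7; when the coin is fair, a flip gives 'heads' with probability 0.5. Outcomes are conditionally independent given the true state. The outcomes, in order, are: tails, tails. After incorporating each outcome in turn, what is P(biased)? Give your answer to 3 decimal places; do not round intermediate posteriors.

After 'tails': P(biased) = 0.3·0.1000 / (0.3·0.1000 + 0.5·0.9000) ≈ 0.0625
After 'tails': P(biased) = 0.3·0.0625 / (0.3·0.0625 + 0.5·0.9375) ≈ 0.0385

0.038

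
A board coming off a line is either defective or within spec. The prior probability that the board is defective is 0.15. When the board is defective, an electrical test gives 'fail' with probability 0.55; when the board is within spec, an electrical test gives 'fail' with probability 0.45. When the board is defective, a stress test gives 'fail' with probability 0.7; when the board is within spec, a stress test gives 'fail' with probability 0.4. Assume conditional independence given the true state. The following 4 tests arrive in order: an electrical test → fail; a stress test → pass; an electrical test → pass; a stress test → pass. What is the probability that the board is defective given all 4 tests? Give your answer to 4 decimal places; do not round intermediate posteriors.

After an electrical test='fail': P(defective) = 0.55·0.1500 / (0.55·0.1500 + 0.45·0.8500) ≈ 0.1774
After a stress test='pass': P(defective) = 0.3·0.1774 / (0.3·0.1774 + 0.6·0.8226) ≈ 0.0973
After an electrical test='pass': P(defective) = 0.45·0.0973 / (0.45·0.0973 + 0.55·0.9027) ≈ 0.0811
After a stress test='pass': P(defective) = 0.3·0.0811 / (0.3·0.0811 + 0.6·0.9189) ≈ 0.0423

0.0423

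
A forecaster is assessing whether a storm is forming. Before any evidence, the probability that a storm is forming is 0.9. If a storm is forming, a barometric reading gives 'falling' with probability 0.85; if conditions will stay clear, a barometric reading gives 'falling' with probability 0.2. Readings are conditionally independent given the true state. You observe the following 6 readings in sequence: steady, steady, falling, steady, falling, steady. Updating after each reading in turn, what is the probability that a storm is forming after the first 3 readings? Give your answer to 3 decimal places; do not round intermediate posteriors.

0.574

After 'steady': P(storm) = 0.15·0.9000 / (0.15·0.9000 + 0.8·0.1000) ≈ 0.6279
After 'steady': P(storm) = 0.15·0.6279 / (0.15·0.6279 + 0.8·0.3721) ≈ 0.2404
After 'falling': P(storm) = 0.85·0.2404 / (0.85·0.2404 + 0.2·0.7596) ≈ 0.5735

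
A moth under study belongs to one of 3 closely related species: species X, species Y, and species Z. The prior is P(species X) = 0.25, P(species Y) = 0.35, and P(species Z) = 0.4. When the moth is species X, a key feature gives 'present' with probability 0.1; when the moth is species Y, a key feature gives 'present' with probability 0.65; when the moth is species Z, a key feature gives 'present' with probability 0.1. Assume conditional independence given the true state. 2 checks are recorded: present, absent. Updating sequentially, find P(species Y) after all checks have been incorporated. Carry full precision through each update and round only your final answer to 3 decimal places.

After 'present': normaliser = 0.1·0.2500 + 0.65·0.3500 + 0.1·0.4000; P(species X) ≈ 0.0855, P(species Y) ≈ 0.7778, P(species Z) ≈ 0.1368
After 'absent': normaliser = 0.9·0.0855 + 0.35·0.7778 + 0.9·0.1368; P(species X) ≈ 0.1629, P(species Y) ≈ 0.5765, P(species Z) ≈ 0.2606

0.576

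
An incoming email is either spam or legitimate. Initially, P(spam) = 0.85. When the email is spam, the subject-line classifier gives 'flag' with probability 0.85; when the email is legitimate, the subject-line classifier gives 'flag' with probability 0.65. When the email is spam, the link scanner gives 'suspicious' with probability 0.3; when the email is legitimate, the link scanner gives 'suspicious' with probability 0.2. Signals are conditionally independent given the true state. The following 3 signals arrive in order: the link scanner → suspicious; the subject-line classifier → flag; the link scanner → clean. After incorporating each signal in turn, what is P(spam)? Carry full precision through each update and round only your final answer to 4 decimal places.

After the link scanner='suspicious': P(spam) = 0.3·0.8500 / (0.3·0.8500 + 0.2·0.1500) ≈ 0.8947
After the subject-line classifier='flag': P(spam) = 0.85·0.8947 / (0.85·0.8947 + 0.65·0.1053) ≈ 0.9175
After the link scanner='clean': P(spam) = 0.7·0.9175 / (0.7·0.9175 + 0.8·0.0825) ≈ 0.9068

0.9068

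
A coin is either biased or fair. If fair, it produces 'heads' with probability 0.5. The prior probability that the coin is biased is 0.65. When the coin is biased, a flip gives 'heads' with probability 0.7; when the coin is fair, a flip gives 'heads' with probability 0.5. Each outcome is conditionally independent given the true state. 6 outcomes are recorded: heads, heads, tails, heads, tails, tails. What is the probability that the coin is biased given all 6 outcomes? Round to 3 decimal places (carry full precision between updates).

0.524

Apply Bayes' rule sequentially, carrying P(biased) forward.
After 'heads': P(biased) = 0.7·0.6500 / (0.7·0.6500 + 0.5·0.3500) ≈ 0.7222
After 'heads': P(biased) = 0.7·0.7222 / (0.7·0.7222 + 0.5·0.2778) ≈ 0.7845
After 'tails': P(biased) = 0.3·0.7845 / (0.3·0.7845 + 0.5·0.2155) ≈ 0.6859
After 'heads': P(biased) = 0.7·0.6859 / (0.7·0.6859 + 0.5·0.3141) ≈ 0.7535
After 'tails': P(biased) = 0.3·0.7535 / (0.3·0.7535 + 0.5·0.2465) ≈ 0.6472
After 'tails': P(biased) = 0.3·0.6472 / (0.3·0.6472 + 0.5·0.3528) ≈ 0.5240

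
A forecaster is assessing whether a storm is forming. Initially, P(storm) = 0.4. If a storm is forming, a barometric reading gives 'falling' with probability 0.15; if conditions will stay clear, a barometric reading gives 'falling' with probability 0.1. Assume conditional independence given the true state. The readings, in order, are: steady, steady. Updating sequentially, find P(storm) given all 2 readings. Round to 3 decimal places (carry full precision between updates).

0.373

After 'steady': P(storm) = 0.85·0.4000 / (0.85·0.4000 + 0.9·0.6000) ≈ 0.3864
After 'steady': P(storm) = 0.85·0.3864 / (0.85·0.3864 + 0.9·0.6136) ≈ 0.3729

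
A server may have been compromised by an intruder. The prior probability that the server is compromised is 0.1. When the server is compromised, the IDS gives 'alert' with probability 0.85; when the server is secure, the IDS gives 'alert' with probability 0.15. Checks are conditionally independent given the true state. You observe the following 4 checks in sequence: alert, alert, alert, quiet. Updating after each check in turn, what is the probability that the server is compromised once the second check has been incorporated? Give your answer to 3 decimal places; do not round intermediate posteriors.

0.781

After 'alert': P(compromised) = 0.85·0.1000 / (0.85·0.1000 + 0.15·0.9000) ≈ 0.3864
After 'alert': P(compromised) = 0.85·0.3864 / (0.85·0.3864 + 0.15·0.6136) ≈ 0.7811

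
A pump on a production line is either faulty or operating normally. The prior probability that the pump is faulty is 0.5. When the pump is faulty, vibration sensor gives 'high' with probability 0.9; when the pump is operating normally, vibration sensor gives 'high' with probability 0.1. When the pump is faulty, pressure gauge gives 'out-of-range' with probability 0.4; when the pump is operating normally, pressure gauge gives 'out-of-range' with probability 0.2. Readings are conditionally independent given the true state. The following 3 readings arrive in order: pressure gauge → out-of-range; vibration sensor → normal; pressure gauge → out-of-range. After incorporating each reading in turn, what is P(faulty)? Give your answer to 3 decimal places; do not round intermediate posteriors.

0.308

Each posterior becomes the prior for the next update.
After pressure gauge='out-of-range': P(faulty) = 0.4·0.5000 / (0.4·0.5000 + 0.2·0.5000) ≈ 0.6667
After vibration sensor='normal': P(faulty) = 0.1·0.6667 / (0.1·0.6667 + 0.9·0.3333) ≈ 0.1818
After pressure gauge='out-of-range': P(faulty) = 0.4·0.1818 / (0.4·0.1818 + 0.2·0.8182) ≈ 0.3077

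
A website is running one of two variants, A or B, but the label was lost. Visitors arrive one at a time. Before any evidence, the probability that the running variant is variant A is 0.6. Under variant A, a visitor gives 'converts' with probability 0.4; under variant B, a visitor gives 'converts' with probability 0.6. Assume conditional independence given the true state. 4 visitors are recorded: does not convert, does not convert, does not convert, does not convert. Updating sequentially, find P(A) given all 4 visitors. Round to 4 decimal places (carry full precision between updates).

After 'does not convert': P(A) = 0.6·0.6000 / (0.6·0.6000 + 0.4·0.4000) ≈ 0.6923
After 'does not convert': P(A) = 0.6·0.6923 / (0.6·0.6923 + 0.4·0.3077) ≈ 0.7714
After 'does not convert': P(A) = 0.6·0.7714 / (0.6·0.7714 + 0.4·0.2286) ≈ 0.8351
After 'does not convert': P(A) = 0.6·0.8351 / (0.6·0.8351 + 0.4·0.1649) ≈ 0.8836

0.8836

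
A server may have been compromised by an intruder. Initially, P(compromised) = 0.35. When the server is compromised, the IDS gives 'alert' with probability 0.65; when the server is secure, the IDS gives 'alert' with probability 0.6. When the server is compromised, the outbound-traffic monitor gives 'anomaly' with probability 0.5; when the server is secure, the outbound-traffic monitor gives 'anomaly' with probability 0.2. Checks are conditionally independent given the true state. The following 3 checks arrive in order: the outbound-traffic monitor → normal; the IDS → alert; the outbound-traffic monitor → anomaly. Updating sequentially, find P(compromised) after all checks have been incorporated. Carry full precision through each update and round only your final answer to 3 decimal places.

0.477

After the outbound-traffic monitor='normal': P(compromised) = 0.5·0.3500 / (0.5·0.3500 + 0.8·0.6500) ≈ 0.2518
After the IDS='alert': P(compromised) = 0.65·0.2518 / (0.65·0.2518 + 0.6·0.7482) ≈ 0.2672
After the outbound-traffic monitor='anomaly': P(compromised) = 0.5·0.2672 / (0.5·0.2672 + 0.2·0.7328) ≈ 0.4768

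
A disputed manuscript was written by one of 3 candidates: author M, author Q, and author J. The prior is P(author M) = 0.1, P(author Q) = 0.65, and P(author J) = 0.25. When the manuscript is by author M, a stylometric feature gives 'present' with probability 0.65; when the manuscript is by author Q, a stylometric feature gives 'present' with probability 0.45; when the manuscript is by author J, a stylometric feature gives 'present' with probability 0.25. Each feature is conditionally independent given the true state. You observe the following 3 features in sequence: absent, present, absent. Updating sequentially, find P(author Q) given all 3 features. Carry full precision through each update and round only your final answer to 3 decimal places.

0.672

After 'absent': normaliser = 0.35·0.1000 + 0.55·0.6500 + 0.75·0.2500; P(author M) ≈ 0.0603, P(author Q) ≈ 0.6164, P(author J) ≈ 0.3233
After 'present': normaliser = 0.65·0.0603 + 0.45·0.6164 + 0.25·0.3233; P(author M) ≈ 0.0987, P(author Q) ≈ 0.6979, P(author J) ≈ 0.2034
After 'absent': normaliser = 0.35·0.0987 + 0.55·0.6979 + 0.75·0.2034; P(author M) ≈ 0.0605, P(author Q) ≈ 0.6723, P(author J) ≈ 0.2671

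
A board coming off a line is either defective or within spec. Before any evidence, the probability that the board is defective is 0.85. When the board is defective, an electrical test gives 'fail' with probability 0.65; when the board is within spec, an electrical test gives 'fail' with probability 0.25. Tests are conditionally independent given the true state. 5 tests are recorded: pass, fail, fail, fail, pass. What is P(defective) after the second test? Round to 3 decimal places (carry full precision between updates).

Each posterior becomes the prior for the next update.
After 'pass': P(defective) = 0.35·0.8500 / (0.35·0.8500 + 0.75·0.1500) ≈ 0.7256
After 'fail': P(defective) = 0.65·0.7256 / (0.65·0.7256 + 0.25·0.2744) ≈ 0.8730

0.873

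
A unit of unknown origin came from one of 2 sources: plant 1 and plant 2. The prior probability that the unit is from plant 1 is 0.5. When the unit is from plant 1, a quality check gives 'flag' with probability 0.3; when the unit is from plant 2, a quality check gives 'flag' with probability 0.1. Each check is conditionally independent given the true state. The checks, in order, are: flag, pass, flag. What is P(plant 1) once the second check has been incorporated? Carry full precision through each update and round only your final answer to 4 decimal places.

0.7000

Each posterior becomes the prior for the next update.
After 'flag': P(plant 1) = 0.3·0.5000 / (0.3·0.5000 + 0.1·0.5000) ≈ 0.7500
After 'pass': P(plant 1) = 0.7·0.7500 / (0.7·0.7500 + 0.9·0.2500) ≈ 0.7000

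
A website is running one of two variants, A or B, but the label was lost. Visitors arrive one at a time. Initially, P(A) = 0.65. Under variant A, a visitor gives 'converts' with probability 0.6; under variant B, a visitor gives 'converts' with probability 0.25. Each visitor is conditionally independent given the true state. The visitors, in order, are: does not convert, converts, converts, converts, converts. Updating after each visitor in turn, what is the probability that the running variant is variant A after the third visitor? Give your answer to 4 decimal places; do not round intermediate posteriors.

Each posterior becomes the prior for the next update.
After 'does not convert': P(A) = 0.4·0.6500 / (0.4·0.6500 + 0.75·0.3500) ≈ 0.4976
After 'converts': P(A) = 0.6·0.4976 / (0.6·0.4976 + 0.25·0.5024) ≈ 0.7039
After 'converts': P(A) = 0.6·0.7039 / (0.6·0.7039 + 0.25·0.2961) ≈ 0.8509

0.8509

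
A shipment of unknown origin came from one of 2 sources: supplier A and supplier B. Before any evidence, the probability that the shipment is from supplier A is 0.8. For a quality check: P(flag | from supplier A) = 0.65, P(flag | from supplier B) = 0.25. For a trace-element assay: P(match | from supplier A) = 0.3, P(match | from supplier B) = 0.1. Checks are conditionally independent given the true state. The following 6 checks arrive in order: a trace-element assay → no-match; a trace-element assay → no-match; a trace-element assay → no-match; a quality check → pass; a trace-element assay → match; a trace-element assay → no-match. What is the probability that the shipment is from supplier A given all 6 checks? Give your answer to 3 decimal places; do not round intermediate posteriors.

After a trace-element assay='no-match': P(supplier A) = 0.7·0.8000 / (0.7·0.8000 + 0.9·0.2000) ≈ 0.7568
After a trace-element assay='no-match': P(supplier A) = 0.7·0.7568 / (0.7·0.7568 + 0.9·0.2432) ≈ 0.7076
After a trace-element assay='no-match': P(supplier A) = 0.7·0.7076 / (0.7·0.7076 + 0.9·0.2924) ≈ 0.6530
After a quality check='pass': P(supplier A) = 0.35·0.6530 / (0.35·0.6530 + 0.75·0.3470) ≈ 0.4676
After a trace-element assay='match': P(supplier A) = 0.3·0.4676 / (0.3·0.4676 + 0.1·0.5324) ≈ 0.7249
After a trace-element assay='no-match': P(supplier A) = 0.7·0.7249 / (0.7·0.7249 + 0.9·0.2751) ≈ 0.6721

0.672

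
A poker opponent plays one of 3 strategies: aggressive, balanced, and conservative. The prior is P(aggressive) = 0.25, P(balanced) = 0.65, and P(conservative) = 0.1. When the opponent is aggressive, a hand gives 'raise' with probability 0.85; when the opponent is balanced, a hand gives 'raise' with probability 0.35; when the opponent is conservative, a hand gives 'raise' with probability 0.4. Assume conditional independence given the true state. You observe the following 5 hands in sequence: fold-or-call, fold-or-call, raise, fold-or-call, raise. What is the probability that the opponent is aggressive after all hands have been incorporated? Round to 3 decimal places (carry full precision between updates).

After 'fold-or-call': normaliser = 0.15·0.2500 + 0.65·0.6500 + 0.6·0.1000; P(aggressive) ≈ 0.0721, P(balanced) ≈ 0.8125, P(conservative) ≈ 0.1154
After 'fold-or-call': normaliser = 0.15·0.0721 + 0.65·0.8125 + 0.6·0.1154; P(aggressive) ≈ 0.0178, P(balanced) ≈ 0.8684, P(conservative) ≈ 0.1138
After 'raise': normaliser = 0.85·0.0178 + 0.35·0.8684 + 0.4·0.1138; P(aggressive) ≈ 0.0415, P(balanced) ≈ 0.8336, P(conservative) ≈ 0.1249
After 'fold-or-call': normaliser = 0.15·0.0415 + 0.65·0.8336 + 0.6·0.1249; P(aggressive) ≈ 0.0100, P(balanced) ≈ 0.8697, P(conservative) ≈ 0.1203
After 'raise': normaliser = 0.85·0.0100 + 0.35·0.8697 + 0.4·0.1203; P(aggressive) ≈ 0.0235, P(balanced) ≈ 0.8432, P(conservative) ≈ 0.1333

0.024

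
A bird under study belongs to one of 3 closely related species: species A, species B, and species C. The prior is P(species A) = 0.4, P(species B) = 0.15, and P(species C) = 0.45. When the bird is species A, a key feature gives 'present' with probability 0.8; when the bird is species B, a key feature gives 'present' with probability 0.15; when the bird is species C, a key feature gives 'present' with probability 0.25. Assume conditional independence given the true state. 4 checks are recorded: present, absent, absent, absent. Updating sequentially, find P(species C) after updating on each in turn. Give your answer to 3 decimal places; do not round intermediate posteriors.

After 'present': normaliser = 0.8·0.4000 + 0.15·0.1500 + 0.25·0.4500; P(species A) ≈ 0.7033, P(species B) ≈ 0.0495, P(species C) ≈ 0.2473
After 'absent': normaliser = 0.2·0.7033 + 0.85·0.0495 + 0.75·0.2473; P(species A) ≈ 0.3821, P(species B) ≈ 0.1142, P(species C) ≈ 0.5037
After 'absent': normaliser = 0.2·0.3821 + 0.85·0.1142 + 0.75·0.5037; P(species A) ≈ 0.1386, P(species B) ≈ 0.1761, P(species C) ≈ 0.6853
After 'absent': normaliser = 0.2·0.1386 + 0.85·0.1761 + 0.75·0.6853; P(species A) ≈ 0.0401, P(species B) ≈ 0.2164, P(species C) ≈ 0.7435

0.743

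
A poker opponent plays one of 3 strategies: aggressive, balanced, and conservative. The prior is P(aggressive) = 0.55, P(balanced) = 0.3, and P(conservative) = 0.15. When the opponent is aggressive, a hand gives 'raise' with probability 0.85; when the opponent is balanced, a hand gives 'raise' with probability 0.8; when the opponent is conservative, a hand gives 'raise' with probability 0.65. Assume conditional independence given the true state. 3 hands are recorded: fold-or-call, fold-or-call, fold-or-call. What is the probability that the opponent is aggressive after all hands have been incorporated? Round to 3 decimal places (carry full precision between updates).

Each posterior becomes the prior for the next update.
After 'fold-or-call': normaliser = 0.15·0.5500 + 0.2·0.3000 + 0.35·0.1500; P(aggressive) ≈ 0.4231, P(balanced) ≈ 0.3077, P(conservative) ≈ 0.2692
After 'fold-or-call': normaliser = 0.15·0.4231 + 0.2·0.3077 + 0.35·0.2692; P(aggressive) ≈ 0.2895, P(balanced) ≈ 0.2807, P(conservative) ≈ 0.4298
After 'fold-or-call': normaliser = 0.15·0.2895 + 0.2·0.2807 + 0.35·0.4298; P(aggressive) ≈ 0.1737, P(balanced) ≈ 0.2246, P(conservative) ≈ 0.6018

0.174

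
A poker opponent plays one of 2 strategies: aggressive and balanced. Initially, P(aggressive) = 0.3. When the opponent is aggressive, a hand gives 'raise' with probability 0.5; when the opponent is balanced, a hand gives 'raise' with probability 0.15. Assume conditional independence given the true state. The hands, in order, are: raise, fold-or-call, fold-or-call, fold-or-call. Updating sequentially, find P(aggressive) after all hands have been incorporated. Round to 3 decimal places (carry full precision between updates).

0.225

After 'raise': P(aggressive) = 0.5·0.3000 / (0.5·0.3000 + 0.15·0.7000) ≈ 0.5882
After 'fold-or-call': P(aggressive) = 0.5·0.5882 / (0.5·0.5882 + 0.85·0.4118) ≈ 0.4566
After 'fold-or-call': P(aggressive) = 0.5·0.4566 / (0.5·0.4566 + 0.85·0.5434) ≈ 0.3308
After 'fold-or-call': P(aggressive) = 0.5·0.3308 / (0.5·0.3308 + 0.85·0.6692) ≈ 0.2253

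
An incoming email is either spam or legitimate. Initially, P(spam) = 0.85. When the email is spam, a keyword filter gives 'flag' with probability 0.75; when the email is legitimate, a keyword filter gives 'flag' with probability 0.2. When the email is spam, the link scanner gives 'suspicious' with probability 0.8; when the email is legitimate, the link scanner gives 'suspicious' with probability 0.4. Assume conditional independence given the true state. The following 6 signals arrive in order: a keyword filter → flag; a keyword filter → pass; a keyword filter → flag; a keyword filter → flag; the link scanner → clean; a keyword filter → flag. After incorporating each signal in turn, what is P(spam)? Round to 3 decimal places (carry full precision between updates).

0.992

After a keyword filter='flag': P(spam) = 0.75·0.8500 / (0.75·0.8500 + 0.2·0.1500) ≈ 0.9551
After a keyword filter='pass': P(spam) = 0.25·0.9551 / (0.25·0.9551 + 0.8·0.0449) ≈ 0.8691
After a keyword filter='flag': P(spam) = 0.75·0.8691 / (0.75·0.8691 + 0.2·0.1309) ≈ 0.9614
After a keyword filter='flag': P(spam) = 0.75·0.9614 / (0.75·0.9614 + 0.2·0.0386) ≈ 0.9894
After the link scanner='clean': P(spam) = 0.2·0.9894 / (0.2·0.9894 + 0.6·0.0106) ≈ 0.9689
After a keyword filter='flag': P(spam) = 0.75·0.9689 / (0.75·0.9689 + 0.2·0.0311) ≈ 0.9915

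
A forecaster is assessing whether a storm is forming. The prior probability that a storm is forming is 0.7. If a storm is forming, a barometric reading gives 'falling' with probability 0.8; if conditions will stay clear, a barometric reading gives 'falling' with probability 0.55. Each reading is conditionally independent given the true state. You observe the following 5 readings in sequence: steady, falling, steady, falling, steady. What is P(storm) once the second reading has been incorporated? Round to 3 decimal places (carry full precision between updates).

Apply Bayes' rule sequentially, carrying P(storm) forward.
After 'steady': P(storm) = 0.2·0.7000 / (0.2·0.7000 + 0.45·0.3000) ≈ 0.5091
After 'falling': P(storm) = 0.8·0.5091 / (0.8·0.5091 + 0.55·0.4909) ≈ 0.6013

0.601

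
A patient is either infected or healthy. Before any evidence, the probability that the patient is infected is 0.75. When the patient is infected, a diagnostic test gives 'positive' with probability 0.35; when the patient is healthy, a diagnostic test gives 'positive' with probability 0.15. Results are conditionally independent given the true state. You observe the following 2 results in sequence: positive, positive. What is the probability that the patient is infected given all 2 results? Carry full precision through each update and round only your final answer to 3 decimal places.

Apply Bayes' rule sequentially, carrying P(infected) forward.
After 'positive': P(infected) = 0.35·0.7500 / (0.35·0.7500 + 0.15·0.2500) ≈ 0.8750
After 'positive': P(infected) = 0.35·0.8750 / (0.35·0.8750 + 0.15·0.1250) ≈ 0.9423

0.942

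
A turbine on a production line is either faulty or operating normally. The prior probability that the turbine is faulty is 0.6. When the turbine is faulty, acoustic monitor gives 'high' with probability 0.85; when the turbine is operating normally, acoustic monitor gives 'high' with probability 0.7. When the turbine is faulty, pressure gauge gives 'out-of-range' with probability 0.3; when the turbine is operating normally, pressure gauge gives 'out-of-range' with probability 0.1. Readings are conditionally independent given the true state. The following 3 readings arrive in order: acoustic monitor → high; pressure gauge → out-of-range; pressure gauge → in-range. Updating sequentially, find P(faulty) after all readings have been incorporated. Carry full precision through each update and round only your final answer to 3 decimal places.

0.810

After acoustic monitor='high': P(faulty) = 0.85·0.6000 / (0.85·0.6000 + 0.7·0.4000) ≈ 0.6456
After pressure gauge='out-of-range': P(faulty) = 0.3·0.6456 / (0.3·0.6456 + 0.1·0.3544) ≈ 0.8453
After pressure gauge='in-range': P(faulty) = 0.7·0.8453 / (0.7·0.8453 + 0.9·0.1547) ≈ 0.8095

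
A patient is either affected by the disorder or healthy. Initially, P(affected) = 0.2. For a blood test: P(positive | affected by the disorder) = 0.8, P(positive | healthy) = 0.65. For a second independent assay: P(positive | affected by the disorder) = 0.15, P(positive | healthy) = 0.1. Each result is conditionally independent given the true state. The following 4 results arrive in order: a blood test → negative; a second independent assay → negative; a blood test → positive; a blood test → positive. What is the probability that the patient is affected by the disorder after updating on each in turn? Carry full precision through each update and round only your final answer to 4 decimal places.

After a blood test='negative': P(affected) = 0.2·0.2000 / (0.2·0.2000 + 0.35·0.8000) ≈ 0.1250
After a second independent assay='negative': P(affected) = 0.85·0.1250 / (0.85·0.1250 + 0.9·0.8750) ≈ 0.1189
After a blood test='positive': P(affected) = 0.8·0.1189 / (0.8·0.1189 + 0.65·0.8811) ≈ 0.1424
After a blood test='positive': P(affected) = 0.8·0.1424 / (0.8·0.1424 + 0.65·0.8576) ≈ 0.1697

0.1697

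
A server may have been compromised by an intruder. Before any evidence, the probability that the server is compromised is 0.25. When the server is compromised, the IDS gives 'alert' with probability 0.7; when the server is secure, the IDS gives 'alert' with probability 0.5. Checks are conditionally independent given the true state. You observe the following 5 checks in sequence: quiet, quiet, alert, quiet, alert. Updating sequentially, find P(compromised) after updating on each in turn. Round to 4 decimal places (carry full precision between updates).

0.1237

After 'quiet': P(compromised) = 0.3·0.2500 / (0.3·0.2500 + 0.5·0.7500) ≈ 0.1667
After 'quiet': P(compromised) = 0.3·0.1667 / (0.3·0.1667 + 0.5·0.8333) ≈ 0.1071
After 'alert': P(compromised) = 0.7·0.1071 / (0.7·0.1071 + 0.5·0.8929) ≈ 0.1438
After 'quiet': P(compromised) = 0.3·0.1438 / (0.3·0.1438 + 0.5·0.8562) ≈ 0.0916
After 'alert': P(compromised) = 0.7·0.0916 / (0.7·0.0916 + 0.5·0.9084) ≈ 0.1237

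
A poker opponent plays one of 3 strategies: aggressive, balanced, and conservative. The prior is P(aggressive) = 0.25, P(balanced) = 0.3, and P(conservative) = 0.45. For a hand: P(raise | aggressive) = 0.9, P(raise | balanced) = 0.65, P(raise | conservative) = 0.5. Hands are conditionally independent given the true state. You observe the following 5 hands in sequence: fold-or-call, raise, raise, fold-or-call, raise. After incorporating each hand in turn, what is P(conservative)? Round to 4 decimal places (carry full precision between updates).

0.5413

After 'fold-or-call': normaliser = 0.1·0.2500 + 0.35·0.3000 + 0.5·0.4500; P(aggressive) ≈ 0.0704, P(balanced) ≈ 0.2958, P(conservative) ≈ 0.6338
After 'raise': normaliser = 0.9·0.0704 + 0.65·0.2958 + 0.5·0.6338; P(aggressive) ≈ 0.1107, P(balanced) ≈ 0.3358, P(conservative) ≈ 0.5535
After 'raise': normaliser = 0.9·0.1107 + 0.65·0.3358 + 0.5·0.5535; P(aggressive) ≈ 0.1675, P(balanced) ≈ 0.3670, P(conservative) ≈ 0.4654
After 'fold-or-call': normaliser = 0.1·0.1675 + 0.35·0.3670 + 0.5·0.4654; P(aggressive) ≈ 0.0443, P(balanced) ≈ 0.3399, P(conservative) ≈ 0.6157
After 'raise': normaliser = 0.9·0.0443 + 0.65·0.3399 + 0.5·0.6157; P(aggressive) ≈ 0.0702, P(balanced) ≈ 0.3885, P(conservative) ≈ 0.5413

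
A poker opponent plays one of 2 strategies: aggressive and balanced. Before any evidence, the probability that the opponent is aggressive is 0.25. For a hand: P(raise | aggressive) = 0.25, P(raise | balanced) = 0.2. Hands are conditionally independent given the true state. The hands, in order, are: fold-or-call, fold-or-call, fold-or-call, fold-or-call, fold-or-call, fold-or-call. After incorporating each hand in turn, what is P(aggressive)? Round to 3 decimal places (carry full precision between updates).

0.185

After 'fold-or-call': P(aggressive) = 0.75·0.2500 / (0.75·0.2500 + 0.8·0.7500) ≈ 0.2381
After 'fold-or-call': P(aggressive) = 0.75·0.2381 / (0.75·0.2381 + 0.8·0.7619) ≈ 0.2266
After 'fold-or-call': P(aggressive) = 0.75·0.2266 / (0.75·0.2266 + 0.8·0.7734) ≈ 0.2155
After 'fold-or-call': P(aggressive) = 0.75·0.2155 / (0.75·0.2155 + 0.8·0.7845) ≈ 0.2048
After 'fold-or-call': P(aggressive) = 0.75·0.2048 / (0.75·0.2048 + 0.8·0.7952) ≈ 0.1945
After 'fold-or-call': P(aggressive) = 0.75·0.1945 / (0.75·0.1945 + 0.8·0.8055) ≈ 0.1845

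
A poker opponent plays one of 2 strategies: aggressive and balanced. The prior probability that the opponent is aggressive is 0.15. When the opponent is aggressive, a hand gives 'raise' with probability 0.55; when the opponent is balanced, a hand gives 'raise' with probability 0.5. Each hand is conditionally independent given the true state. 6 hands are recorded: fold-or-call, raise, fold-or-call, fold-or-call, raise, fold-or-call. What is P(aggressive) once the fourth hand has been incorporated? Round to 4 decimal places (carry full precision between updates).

0.1240

After 'fold-or-call': P(aggressive) = 0.45·0.1500 / (0.45·0.1500 + 0.5·0.8500) ≈ 0.1371
After 'raise': P(aggressive) = 0.55·0.1371 / (0.55·0.1371 + 0.5·0.8629) ≈ 0.1487
After 'fold-or-call': P(aggressive) = 0.45·0.1487 / (0.45·0.1487 + 0.5·0.8513) ≈ 0.1359
After 'fold-or-call': P(aggressive) = 0.45·0.1359 / (0.45·0.1359 + 0.5·0.8641) ≈ 0.1240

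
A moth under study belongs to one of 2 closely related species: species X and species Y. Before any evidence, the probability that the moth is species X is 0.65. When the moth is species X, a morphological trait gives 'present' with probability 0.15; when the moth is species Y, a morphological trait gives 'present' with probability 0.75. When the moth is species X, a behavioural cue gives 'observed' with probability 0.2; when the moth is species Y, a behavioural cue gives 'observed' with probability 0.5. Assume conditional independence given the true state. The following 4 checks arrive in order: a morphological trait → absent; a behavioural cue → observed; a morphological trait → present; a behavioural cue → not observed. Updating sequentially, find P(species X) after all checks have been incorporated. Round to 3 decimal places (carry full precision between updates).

After a morphological trait='absent': P(species X) = 0.85·0.6500 / (0.85·0.6500 + 0.25·0.3500) ≈ 0.8633
After a behavioural cue='observed': P(species X) = 0.2·0.8633 / (0.2·0.8633 + 0.5·0.1367) ≈ 0.7164
After a morphological trait='present': P(species X) = 0.15·0.7164 / (0.15·0.7164 + 0.75·0.2836) ≈ 0.3356
After a behavioural cue='not observed': P(species X) = 0.8·0.3356 / (0.8·0.3356 + 0.5·0.6644) ≈ 0.4470

0.447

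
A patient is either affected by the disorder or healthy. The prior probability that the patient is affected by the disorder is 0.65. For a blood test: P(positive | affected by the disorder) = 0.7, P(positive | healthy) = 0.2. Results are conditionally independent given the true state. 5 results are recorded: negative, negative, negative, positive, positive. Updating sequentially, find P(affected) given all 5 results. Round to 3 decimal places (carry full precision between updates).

After 'negative': P(affected) = 0.3·0.6500 / (0.3·0.6500 + 0.8·0.3500) ≈ 0.4105
After 'negative': P(affected) = 0.3·0.4105 / (0.3·0.4105 + 0.8·0.5895) ≈ 0.2071
After 'negative': P(affected) = 0.3·0.2071 / (0.3·0.2071 + 0.8·0.7929) ≈ 0.0892
After 'positive': P(affected) = 0.7·0.0892 / (0.7·0.0892 + 0.2·0.9108) ≈ 0.2553
After 'positive': P(affected) = 0.7·0.2553 / (0.7·0.2553 + 0.2·0.7447) ≈ 0.5454

0.545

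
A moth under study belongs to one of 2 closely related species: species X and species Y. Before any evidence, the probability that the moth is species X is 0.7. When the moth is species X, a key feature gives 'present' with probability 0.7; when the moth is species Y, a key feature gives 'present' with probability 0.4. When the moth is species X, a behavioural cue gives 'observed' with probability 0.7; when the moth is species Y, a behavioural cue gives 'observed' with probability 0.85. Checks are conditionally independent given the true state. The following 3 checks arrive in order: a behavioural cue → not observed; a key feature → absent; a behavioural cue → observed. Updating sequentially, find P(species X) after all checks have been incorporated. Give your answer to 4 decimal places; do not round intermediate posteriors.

0.6577

After a behavioural cue='not observed': P(species X) = 0.3·0.7000 / (0.3·0.7000 + 0.15·0.3000) ≈ 0.8235
After a key feature='absent': P(species X) = 0.3·0.8235 / (0.3·0.8235 + 0.6·0.1765) ≈ 0.7000
After a behavioural cue='observed': P(species X) = 0.7·0.7000 / (0.7·0.7000 + 0.85·0.3000) ≈ 0.6577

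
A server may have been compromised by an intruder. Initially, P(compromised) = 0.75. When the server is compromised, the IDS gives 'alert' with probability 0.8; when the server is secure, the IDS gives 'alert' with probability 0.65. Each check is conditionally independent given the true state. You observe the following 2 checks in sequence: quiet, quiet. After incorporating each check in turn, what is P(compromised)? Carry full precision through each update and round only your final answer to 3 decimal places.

After 'quiet': P(compromised) = 0.2·0.7500 / (0.2·0.7500 + 0.35·0.2500) ≈ 0.6316
After 'quiet': P(compromised) = 0.2·0.6316 / (0.2·0.6316 + 0.35·0.3684) ≈ 0.4948

0.495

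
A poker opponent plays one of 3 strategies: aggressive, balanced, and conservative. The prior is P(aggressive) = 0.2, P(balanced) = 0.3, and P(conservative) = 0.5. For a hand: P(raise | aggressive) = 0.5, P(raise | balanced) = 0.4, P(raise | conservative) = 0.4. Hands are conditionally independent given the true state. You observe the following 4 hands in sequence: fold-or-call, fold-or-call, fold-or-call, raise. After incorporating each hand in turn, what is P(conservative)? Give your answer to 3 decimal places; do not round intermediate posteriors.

Each posterior becomes the prior for the next update.
After 'fold-or-call': normaliser = 0.5·0.2000 + 0.6·0.3000 + 0.6·0.5000; P(aggressive) ≈ 0.1724, P(balanced) ≈ 0.3103, P(conservative) ≈ 0.5172
After 'fold-or-call': normaliser = 0.5·0.1724 + 0.6·0.3103 + 0.6·0.5172; P(aggressive) ≈ 0.1479, P(balanced) ≈ 0.3195, P(conservative) ≈ 0.5325
After 'fold-or-call': normaliser = 0.5·0.1479 + 0.6·0.3195 + 0.6·0.5325; P(aggressive) ≈ 0.1264, P(balanced) ≈ 0.3276, P(conservative) ≈ 0.5460
After 'raise': normaliser = 0.5·0.1264 + 0.4·0.3276 + 0.4·0.5460; P(aggressive) ≈ 0.1531, P(balanced) ≈ 0.3176, P(conservative) ≈ 0.5293

0.529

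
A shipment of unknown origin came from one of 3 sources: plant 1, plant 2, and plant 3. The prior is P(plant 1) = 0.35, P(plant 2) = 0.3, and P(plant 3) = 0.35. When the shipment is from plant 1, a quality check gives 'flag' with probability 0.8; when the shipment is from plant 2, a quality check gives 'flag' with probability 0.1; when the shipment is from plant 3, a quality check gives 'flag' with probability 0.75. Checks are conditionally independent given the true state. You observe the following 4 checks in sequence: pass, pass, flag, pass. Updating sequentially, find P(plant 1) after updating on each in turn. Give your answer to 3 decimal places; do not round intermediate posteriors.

Apply Bayes' rule sequentially, carrying P(plant 1) forward.
After 'pass': normaliser = 0.2·0.3500 + 0.9·0.3000 + 0.25·0.3500; P(plant 1) ≈ 0.1637, P(plant 2) ≈ 0.6316, P(plant 3) ≈ 0.2047
After 'pass': normaliser = 0.2·0.1637 + 0.9·0.6316 + 0.25·0.2047; P(plant 1) ≈ 0.0502, P(plant 2) ≈ 0.8714, P(plant 3) ≈ 0.0784
After 'flag': normaliser = 0.8·0.0502 + 0.1·0.8714 + 0.75·0.0784; P(plant 1) ≈ 0.2158, P(plant 2) ≈ 0.4682, P(plant 3) ≈ 0.3161
After 'pass': normaliser = 0.2·0.2158 + 0.9·0.4682 + 0.25·0.3161; P(plant 1) ≈ 0.0794, P(plant 2) ≈ 0.7752, P(plant 3) ≈ 0.1454

0.079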